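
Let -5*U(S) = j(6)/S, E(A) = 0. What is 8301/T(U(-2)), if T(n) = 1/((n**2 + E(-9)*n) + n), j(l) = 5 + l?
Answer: 1917531/100 ≈ 19175.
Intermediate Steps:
U(S) = -11/(5*S) (U(S) = -(5 + 6)/(5*S) = -11/(5*S))
T(n) = 1/(n + n**2) (T(n) = 1/((n**2 + 0*n) + n) = 1/((n**2 + 0) + n) = 1/(n**2 + n) = 1/(n + n**2))
8301/T(U(-2)) = 8301/((1/(((-11/5/(-2)))*(1 - 11/5/(-2))))) = 8301/((1/(((-11/5*(-1/2)))*(1 - 11/5*(-1/2))))) = 8301/((1/((11/10)*(1 + 11/10)))) = 8301/((10/(11*(21/10)))) = 8301/(((10/11)*(10/21))) = 8301/(100/231) = 8301*(231/100) = 1917531/100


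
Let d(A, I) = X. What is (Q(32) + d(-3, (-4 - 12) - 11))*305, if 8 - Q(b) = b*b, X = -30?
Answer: -319030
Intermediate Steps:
d(A, I) = -30
Q(b) = 8 - b**2 (Q(b) = 8 - b*b = 8 - b**2)
(Q(32) + d(-3, (-4 - 12) - 11))*305 = ((8 - 1*32**2) - 30)*305 = ((8 - 1*1024) - 30)*305 = ((8 - 1024) - 30)*305 = (-1016 - 30)*305 = -1046*305 = -319030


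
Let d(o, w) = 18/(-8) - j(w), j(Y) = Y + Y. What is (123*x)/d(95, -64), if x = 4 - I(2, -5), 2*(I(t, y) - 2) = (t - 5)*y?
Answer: -2706/503 ≈ -5.3797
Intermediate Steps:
j(Y) = 2*Y
I(t, y) = 2 + y*(-5 + t)/2 (I(t, y) = 2 + ((t - 5)*y)/2 = 2 + ((-5 + t)*y)/2 = 2 + (y*(-5 + t))/2 = 2 + y*(-5 + t)/2)
d(o, w) = -9/4 - 2*w (d(o, w) = 18/(-8) - 2*w = 18*(-1/8) - 2*w = -9/4 - 2*w)
x = -11/2 (x = 4 - (2 - 5/2*(-5) + (1/2)*2*(-5)) = 4 - (2 + 25/2 - 5) = 4 - 1*19/2 = 4 - 19/2 = -11/2 ≈ -5.5000)
(123*x)/d(95, -64) = (123*(-11/2))/(-9/4 - 2*(-64)) = -1353/(2*(-9/4 + 128)) = -1353/(2*503/4) = -1353/2*4/503 = -2706/503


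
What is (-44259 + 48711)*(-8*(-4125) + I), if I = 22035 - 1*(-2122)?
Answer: 254462964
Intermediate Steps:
I = 24157 (I = 22035 + 2122 = 24157)
(-44259 + 48711)*(-8*(-4125) + I) = (-44259 + 48711)*(-8*(-4125) + 24157) = 4452*(33000 + 24157) = 4452*57157 = 254462964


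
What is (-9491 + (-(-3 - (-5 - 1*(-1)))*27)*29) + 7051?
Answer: -3223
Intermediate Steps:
(-9491 + (-(-3 - (-5 - 1*(-1)))*27)*29) + 7051 = (-9491 + (-(-3 - (-5 + 1))*27)*29) + 7051 = (-9491 + (-(-3 - 1*(-4))*27)*29) + 7051 = (-9491 + (-(-3 + 4)*27)*29) + 7051 = (-9491 + (-1*1*27)*29) + 7051 = (-9491 - 1*27*29) + 7051 = (-9491 - 27*29) + 7051 = (-9491 - 783) + 7051 = -10274 + 7051 = -3223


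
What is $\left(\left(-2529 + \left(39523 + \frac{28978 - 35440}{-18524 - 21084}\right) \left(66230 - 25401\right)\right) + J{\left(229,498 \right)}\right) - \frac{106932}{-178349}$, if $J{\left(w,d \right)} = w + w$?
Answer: $\frac{5699588181974235095}{3532023596} \approx 1.6137 \cdot 10^{9}$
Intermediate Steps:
$J{\left(w,d \right)} = 2 w$
$\left(\left(-2529 + \left(39523 + \frac{28978 - 35440}{-18524 - 21084}\right) \left(66230 - 25401\right)\right) + J{\left(229,498 \right)}\right) - \frac{106932}{-178349} = \left(\left(-2529 + \left(39523 + \frac{28978 - 35440}{-18524 - 21084}\right) \left(66230 - 25401\right)\right) + 2 \cdot 229\right) - \frac{106932}{-178349} = \left(\left(-2529 + \left(39523 - \frac{6462}{-39608}\right) 40829\right) + 458\right) - - \frac{106932}{178349} = \left(\left(-2529 + \left(39523 - - \frac{3231}{19804}\right) 40829\right) + 458\right) + \frac{106932}{178349} = \left(\left(-2529 + \left(39523 + \frac{3231}{19804}\right) 40829\right) + 458\right) + \frac{106932}{178349} = \left(\left(-2529 + \frac{782716723}{19804} \cdot 40829\right) + 458\right) + \frac{106932}{178349} = \left(\left(-2529 + \frac{31957541083367}{19804}\right) + 458\right) + \frac{106932}{178349} = \left(\frac{31957490999051}{19804} + 458\right) + \frac{106932}{178349} = \frac{31957500069283}{19804} + \frac{106932}{178349} = \frac{5699588181974235095}{3532023596}$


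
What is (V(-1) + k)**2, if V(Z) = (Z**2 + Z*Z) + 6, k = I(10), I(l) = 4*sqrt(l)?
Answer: 224 + 64*sqrt(10) ≈ 426.39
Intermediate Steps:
k = 4*sqrt(10) ≈ 12.649
V(Z) = 6 + 2*Z**2 (V(Z) = (Z**2 + Z**2) + 6 = 2*Z**2 + 6 = 6 + 2*Z**2)
(V(-1) + k)**2 = ((6 + 2*(-1)**2) + 4*sqrt(10))**2 = ((6 + 2*1) + 4*sqrt(10))**2 = ((6 + 2) + 4*sqrt(10))**2 = (8 + 4*sqrt(10))**2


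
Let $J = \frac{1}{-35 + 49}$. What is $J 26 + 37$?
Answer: $\frac{272}{7} \approx 38.857$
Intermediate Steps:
$J = \frac{1}{14} \approx 0.071429$
$J 26 + 37 = \frac{1}{14} \cdot 26 + 37 = \frac{13}{7} + 37 = \frac{272}{7}$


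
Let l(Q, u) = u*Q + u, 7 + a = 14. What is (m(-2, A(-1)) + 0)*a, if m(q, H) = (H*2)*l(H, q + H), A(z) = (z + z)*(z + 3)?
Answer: -1008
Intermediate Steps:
a = 7 (a = -7 + 14 = 7)
A(z) = 2*z*(3 + z) (A(z) = (2*z)*(3 + z) = 2*z*(3 + z))
l(Q, u) = u + Q*u (l(Q, u) = Q*u + u = u + Q*u)
m(q, H) = 2*H*(1 + H)*(H + q) (m(q, H) = (H*2)*((q + H)*(1 + H)) = (2*H)*((H + q)*(1 + H)) = (2*H)*((1 + H)*(H + q)) = 2*H*(1 + H)*(H + q))
(m(-2, A(-1)) + 0)*a = (2*(2*(-1)*(3 - 1))*(1 + 2*(-1)*(3 - 1))*(2*(-1)*(3 - 1) - 2) + 0)*7 = (2*(2*(-1)*2)*(1 + 2*(-1)*2)*(2*(-1)*2 - 2) + 0)*7 = (2*(-4)*(1 - 4)*(-4 - 2) + 0)*7 = (2*(-4)*(-3)*(-6) + 0)*7 = (-144 + 0)*7 = -144*7 = -1008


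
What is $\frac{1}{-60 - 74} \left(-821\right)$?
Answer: $\frac{821}{134} \approx 6.1269$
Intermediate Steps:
$\frac{1}{-60 - 74} \left(-821\right) = \frac{1}{-134} \left(-821\right) = \left(- \frac{1}{134}\right) \left(-821\right) = \frac{821}{134}$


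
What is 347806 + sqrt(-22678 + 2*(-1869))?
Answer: 347806 + 4*I*sqrt(1651) ≈ 3.4781e+5 + 162.53*I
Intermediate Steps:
347806 + sqrt(-22678 + 2*(-1869)) = 347806 + sqrt(-22678 - 3738) = 347806 + sqrt(-26416) = 347806 + 4*I*sqrt(1651)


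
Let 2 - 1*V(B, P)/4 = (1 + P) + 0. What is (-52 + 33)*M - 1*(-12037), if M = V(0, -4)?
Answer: 11657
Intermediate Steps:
V(B, P) = 4 - 4*P (V(B, P) = 8 - 4*((1 + P) + 0) = 8 - 4*(1 + P) = 8 + (-4 - 4*P) = 4 - 4*P)
M = 20 (M = 4 - 4*(-4) = 4 + 16 = 20)
(-52 + 33)*M - 1*(-12037) = (-52 + 33)*20 - 1*(-12037) = -19*20 + 12037 = -380 + 12037 = 11657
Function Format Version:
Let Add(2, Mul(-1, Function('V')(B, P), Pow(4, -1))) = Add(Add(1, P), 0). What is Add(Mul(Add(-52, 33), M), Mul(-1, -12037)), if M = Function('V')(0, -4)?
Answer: 11657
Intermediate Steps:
Function('V')(B, P) = Add(4, Mul(-4, P)) (Function('V')(B, P) = Add(8, Mul(-4, Add(Add(1, P), 0))) = Add(8, Mul(-4, Add(1, P))) = Add(8, Add(-4, Mul(-4, P))) = Add(4, Mul(-4, P)))
M = 20 (M = Add(4, Mul(-4, -4)) = Add(4, 16) = 20)
Add(Mul(Add(-52, 33), M), Mul(-1, -12037)) = Add(Mul(Add(-52, 33), 20), Mul(-1, -12037)) = Add(Mul(-19, 20), 12037) = Add(-380, 12037) = 11657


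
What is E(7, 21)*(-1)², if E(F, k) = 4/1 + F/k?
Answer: 13/3 ≈ 4.3333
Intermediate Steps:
E(F, k) = 4 + F/k (E(F, k) = 4*1 + F/k = 4 + F/k)
E(7, 21)*(-1)² = (4 + 7/21)*(-1)² = (4 + 7*(1/21))*1 = (4 + ⅓)*1 = (13/3)*1 = 13/3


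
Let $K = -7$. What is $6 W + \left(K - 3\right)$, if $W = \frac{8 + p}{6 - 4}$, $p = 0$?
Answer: $14$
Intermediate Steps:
$W = 4$ ($W = \frac{8 + 0}{6 - 4} = \frac{8}{2} = 8 \cdot \frac{1}{2} = 4$)
$6 W + \left(K - 3\right) = 6 \cdot 4 - 10 = 24 - 10 = 14$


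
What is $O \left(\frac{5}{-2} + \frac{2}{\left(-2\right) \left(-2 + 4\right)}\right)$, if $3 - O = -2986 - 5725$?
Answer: $-26142$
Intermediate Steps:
$O = 8714$ ($O = 3 - \left(-2986 - 5725\right) = 3 - -8711 = 3 + 8711 = 8714$)
$O \left(\frac{5}{-2} + \frac{2}{\left(-2\right) \left(-2 + 4\right)}\right) = 8714 \left(\frac{5}{-2} + \frac{2}{\left(-2\right) \left(-2 + 4\right)}\right) = 8714 \left(5 \left(- \frac{1}{2}\right) + \frac{2}{\left(-2\right) 2}\right) = 8714 \left(- \frac{5}{2} + \frac{2}{-4}\right) = 8714 \left(- \frac{5}{2} + 2 \left(- \frac{1}{4}\right)\right) = 8714 \left(- \frac{5}{2} - \frac{1}{2}\right) = 8714 \left(-3\right) = -26142$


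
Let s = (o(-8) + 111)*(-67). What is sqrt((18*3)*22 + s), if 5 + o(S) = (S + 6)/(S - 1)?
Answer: 4*I*sqrt(3335)/3 ≈ 76.999*I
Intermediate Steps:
o(S) = -5 + (6 + S)/(-1 + S) (o(S) = -5 + (S + 6)/(S - 1) = -5 + (6 + S)/(-1 + S))
s = -64052/9 (s = ((11 - 4*(-8))/(-1 - 8) + 111)*(-67) = ((11 + 32)/(-9) + 111)*(-67) = (-1/9*43 + 111)*(-67) = (-43/9 + 111)*(-67) = (956/9)*(-67) = -64052/9 ≈ -7116.9)
sqrt((18*3)*22 + s) = sqrt((18*3)*22 - 64052/9) = sqrt(54*22 - 64052/9) = sqrt(1188 - 64052/9) = sqrt(-53360/9) = 4*I*sqrt(3335)/3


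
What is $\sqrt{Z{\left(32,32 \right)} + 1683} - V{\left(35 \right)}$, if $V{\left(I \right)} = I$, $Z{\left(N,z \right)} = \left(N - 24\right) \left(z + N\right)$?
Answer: $-35 + \sqrt{2195} \approx 11.851$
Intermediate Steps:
$Z{\left(N,z \right)} = \left(-24 + N\right) \left(N + z\right)$
$\sqrt{Z{\left(32,32 \right)} + 1683} - V{\left(35 \right)} = \sqrt{\left(32^{2} - 768 - 768 + 32 \cdot 32\right) + 1683} - 35 = \sqrt{\left(1024 - 768 - 768 + 1024\right) + 1683} - 35 = \sqrt{512 + 1683} - 35 = \sqrt{2195} - 35 = -35 + \sqrt{2195}$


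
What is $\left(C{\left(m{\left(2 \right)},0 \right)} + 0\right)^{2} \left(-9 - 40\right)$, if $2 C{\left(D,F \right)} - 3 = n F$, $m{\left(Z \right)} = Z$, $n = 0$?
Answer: $- \frac{441}{4} \approx -110.25$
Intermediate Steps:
$C{\left(D,F \right)} = \frac{3}{2}$ ($C{\left(D,F \right)} = \frac{3}{2} + \frac{0 F}{2} = \frac{3}{2} + \frac{1}{2} \cdot 0 = \frac{3}{2} + 0 = \frac{3}{2}$)
$\left(C{\left(m{\left(2 \right)},0 \right)} + 0\right)^{2} \left(-9 - 40\right) = \left(\frac{3}{2} + 0\right)^{2} \left(-9 - 40\right) = \left(\frac{3}{2}\right)^{2} \left(-49\right) = \frac{9}{4} \left(-49\right) = - \frac{441}{4}$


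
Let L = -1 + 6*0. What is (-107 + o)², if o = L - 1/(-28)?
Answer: 9138529/784 ≈ 11656.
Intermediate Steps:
L = -1 (L = -1 + 0 = -1)
o = -27/28 (o = -1 - 1/(-28) = -1 - 1*(-1/28) = -1 + 1/28 = -27/28 ≈ -0.96429)
(-107 + o)² = (-107 - 27/28)² = (-3023/28)² = 9138529/784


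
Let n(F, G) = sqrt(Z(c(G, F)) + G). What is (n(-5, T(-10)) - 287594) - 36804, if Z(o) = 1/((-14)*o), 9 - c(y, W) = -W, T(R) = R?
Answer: -324398 + I*sqrt(7854)/28 ≈ -3.244e+5 + 3.1651*I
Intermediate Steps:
c(y, W) = 9 + W (c(y, W) = 9 - (-1)*W = 9 + W)
Z(o) = -1/(14*o)
n(F, G) = sqrt(G - 1/(14*(9 + F))) (n(F, G) = sqrt(-1/(14*(9 + F)) + G) = sqrt(G - 1/(14*(9 + F))))
(n(-5, T(-10)) - 287594) - 36804 = (sqrt(14)*sqrt(-1/(9 - 5) + 14*(-10))/14 - 287594) - 36804 = (sqrt(14)*sqrt(-1/4 - 140)/14 - 287594) - 36804 = (sqrt(14)*sqrt(-561/4)/14 - 287594) - 36804 = (sqrt(14)*(I*sqrt(561)/2)/14 - 287594) - 36804 = (I*sqrt(7854)/28 - 287594) - 36804 = (-287594 + I*sqrt(7854)/28) - 36804 = -324398 + I*sqrt(7854)/28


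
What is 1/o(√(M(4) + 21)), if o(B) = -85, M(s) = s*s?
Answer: -1/85 ≈ -0.011765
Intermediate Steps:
M(s) = s²
1/o(√(M(4) + 21)) = 1/(-85) = -1/85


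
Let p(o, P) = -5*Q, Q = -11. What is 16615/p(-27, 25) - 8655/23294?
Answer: 77310757/256234 ≈ 301.72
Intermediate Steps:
p(o, P) = 55 (p(o, P) = -5*(-11) = 55)
16615/p(-27, 25) - 8655/23294 = 16615/55 - 8655/23294 = 16615*(1/55) - 8655*1/23294 = 3323/11 - 8655/23294 = 77310757/256234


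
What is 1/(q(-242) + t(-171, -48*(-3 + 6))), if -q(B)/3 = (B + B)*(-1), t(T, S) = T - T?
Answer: -1/1452 ≈ -0.00068871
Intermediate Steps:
t(T, S) = 0
q(B) = 6*B (q(B) = -3*(B + B)*(-1) = -3*2*B*(-1) = -(-6)*B = 6*B)
1/(q(-242) + t(-171, -48*(-3 + 6))) = 1/(6*(-242) + 0) = 1/(-1452 + 0) = 1/(-1452) = -1/1452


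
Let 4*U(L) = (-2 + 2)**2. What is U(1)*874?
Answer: 0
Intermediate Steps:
U(L) = 0 (U(L) = (-2 + 2)**2/4 = (1/4)*0**2 = (1/4)*0 = 0)
U(1)*874 = 0*874 = 0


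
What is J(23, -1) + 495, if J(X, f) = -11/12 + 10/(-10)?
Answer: 5917/12 ≈ 493.08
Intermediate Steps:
J(X, f) = -23/12 (J(X, f) = -11*1/12 + 10*(-1/10) = -11/12 - 1 = -23/12)
J(23, -1) + 495 = -23/12 + 495 = 5917/12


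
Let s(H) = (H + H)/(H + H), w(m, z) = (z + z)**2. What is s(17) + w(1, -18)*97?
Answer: 125713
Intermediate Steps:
w(m, z) = 4*z**2 (w(m, z) = (2*z)**2 = 4*z**2)
s(H) = 1 (s(H) = (2*H)/((2*H)) = (2*H)*(1/(2*H)) = 1)
s(17) + w(1, -18)*97 = 1 + (4*(-18)**2)*97 = 1 + (4*324)*97 = 1 + 1296*97 = 1 + 125712 = 125713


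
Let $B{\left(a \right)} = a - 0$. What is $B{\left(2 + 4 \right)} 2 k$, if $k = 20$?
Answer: $240$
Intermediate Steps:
$B{\left(a \right)} = a$ ($B{\left(a \right)} = a + 0 = a$)
$B{\left(2 + 4 \right)} 2 k = \left(2 + 4\right) 2 \cdot 20 = 6 \cdot 2 \cdot 20 = 12 \cdot 20 = 240$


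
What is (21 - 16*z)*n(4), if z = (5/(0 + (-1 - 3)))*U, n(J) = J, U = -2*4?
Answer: -556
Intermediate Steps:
U = -8
z = 10 (z = (5/(0 + (-1 - 3)))*(-8) = (5/(0 - 4))*(-8) = (5/(-4))*(-8) = -1/4*5*(-8) = -5/4*(-8) = 10)
(21 - 16*z)*n(4) = (21 - 16*10)*4 = (21 - 160)*4 = -139*4 = -556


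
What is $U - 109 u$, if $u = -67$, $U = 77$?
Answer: $7380$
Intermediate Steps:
$U - 109 u = 77 - -7303 = 77 + 7303 = 7380$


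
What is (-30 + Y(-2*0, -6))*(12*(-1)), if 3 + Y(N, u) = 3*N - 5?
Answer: 456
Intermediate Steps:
Y(N, u) = -8 + 3*N (Y(N, u) = -3 + (3*N - 5) = -3 + (-5 + 3*N) = -8 + 3*N)
(-30 + Y(-2*0, -6))*(12*(-1)) = (-30 + (-8 + 3*(-2*0)))*(12*(-1)) = (-30 + (-8 + 3*0))*(-12) = (-30 + (-8 + 0))*(-12) = (-30 - 8)*(-12) = -38*(-12) = 456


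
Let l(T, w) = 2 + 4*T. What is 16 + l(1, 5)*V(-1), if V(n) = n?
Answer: 10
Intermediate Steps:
16 + l(1, 5)*V(-1) = 16 + (2 + 4*1)*(-1) = 16 + (2 + 4)*(-1) = 16 + 6*(-1) = 16 - 6 = 10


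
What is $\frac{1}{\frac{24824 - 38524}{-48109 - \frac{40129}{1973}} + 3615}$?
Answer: $\frac{47479593}{171652243745} \approx 0.0002766$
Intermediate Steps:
$\frac{1}{\frac{24824 - 38524}{-48109 - \frac{40129}{1973}} + 3615} = \frac{1}{- \frac{13700}{-48109 - \frac{40129}{1973}} + 3615} = \frac{1}{- \frac{13700}{- \frac{94959186}{1973}} + 3615} = \frac{1}{\left(-13700\right) \left(- \frac{1973}{94959186}\right) + 3615} = \frac{1}{\frac{13515050}{47479593} + 3615} = \frac{1}{\frac{171652243745}{47479593}} = \frac{47479593}{171652243745}$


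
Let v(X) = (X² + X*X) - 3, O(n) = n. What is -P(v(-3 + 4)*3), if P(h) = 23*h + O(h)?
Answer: 72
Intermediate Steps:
v(X) = -3 + 2*X² (v(X) = (X² + X²) - 3 = 2*X² - 3 = -3 + 2*X²)
P(h) = 24*h (P(h) = 23*h + h = 24*h)
-P(v(-3 + 4)*3) = -24*(-3 + 2*(-3 + 4)²)*3 = -24*(-3 + 2*1²)*3 = -24*(-3 + 2*1)*3 = -24*(-3 + 2)*3 = -24*(-1*3) = -24*(-3) = -1*(-72) = 72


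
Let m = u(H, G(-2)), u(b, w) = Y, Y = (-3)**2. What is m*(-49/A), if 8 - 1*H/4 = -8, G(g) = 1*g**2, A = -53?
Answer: 441/53 ≈ 8.3208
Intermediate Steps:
Y = 9
G(g) = g**2
H = 64 (H = 32 - 4*(-8) = 32 + 32 = 64)
u(b, w) = 9
m = 9
m*(-49/A) = 9*(-49/(-53)) = 9*(-49*(-1/53)) = 9*(49/53) = 441/53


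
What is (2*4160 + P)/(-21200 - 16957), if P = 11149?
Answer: -19469/38157 ≈ -0.51023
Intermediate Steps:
(2*4160 + P)/(-21200 - 16957) = (2*4160 + 11149)/(-21200 - 16957) = (8320 + 11149)/(-38157) = 19469*(-1/38157) = -19469/38157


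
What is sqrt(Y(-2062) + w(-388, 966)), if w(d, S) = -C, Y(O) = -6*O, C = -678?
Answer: 15*sqrt(58) ≈ 114.24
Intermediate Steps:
w(d, S) = 678 (w(d, S) = -1*(-678) = 678)
sqrt(Y(-2062) + w(-388, 966)) = sqrt(-6*(-2062) + 678) = sqrt(12372 + 678) = sqrt(13050) = 15*sqrt(58)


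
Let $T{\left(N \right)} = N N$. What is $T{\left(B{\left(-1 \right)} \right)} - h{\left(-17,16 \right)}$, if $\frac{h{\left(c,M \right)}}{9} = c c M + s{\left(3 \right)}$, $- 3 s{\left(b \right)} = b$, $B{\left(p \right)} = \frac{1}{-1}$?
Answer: $-41606$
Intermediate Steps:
$B{\left(p \right)} = -1$
$s{\left(b \right)} = - \frac{b}{3}$
$T{\left(N \right)} = N^{2}$
$h{\left(c,M \right)} = -9 + 9 M c^{2}$ ($h{\left(c,M \right)} = 9 \left(c c M - 1\right) = 9 \left(c^{2} M - 1\right) = 9 \left(M c^{2} - 1\right) = 9 \left(-1 + M c^{2}\right) = -9 + 9 M c^{2}$)
$T{\left(B{\left(-1 \right)} \right)} - h{\left(-17,16 \right)} = \left(-1\right)^{2} - \left(-9 + 9 \cdot 16 \left(-17\right)^{2}\right) = 1 - \left(-9 + 9 \cdot 16 \cdot 289\right) = 1 - \left(-9 + 41616\right) = 1 - 41607 = -41606$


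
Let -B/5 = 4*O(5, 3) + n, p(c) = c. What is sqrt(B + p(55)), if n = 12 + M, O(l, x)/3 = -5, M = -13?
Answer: 6*sqrt(10) ≈ 18.974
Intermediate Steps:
O(l, x) = -15 (O(l, x) = 3*(-5) = -15)
n = -1 (n = 12 - 13 = -1)
B = 305 (B = -5*(4*(-15) - 1) = -5*(-60 - 1) = -5*(-61) = 305)
sqrt(B + p(55)) = sqrt(305 + 55) = sqrt(360) = 6*sqrt(10)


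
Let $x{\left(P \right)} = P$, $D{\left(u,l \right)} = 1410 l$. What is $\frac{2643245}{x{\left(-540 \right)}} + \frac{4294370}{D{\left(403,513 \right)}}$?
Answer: $- \frac{1414532923}{289332} \approx -4889.0$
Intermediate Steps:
$\frac{2643245}{x{\left(-540 \right)}} + \frac{4294370}{D{\left(403,513 \right)}} = \frac{2643245}{-540} + \frac{4294370}{1410 \cdot 513} = 2643245 \left(- \frac{1}{540}\right) + \frac{4294370}{723330} = - \frac{528649}{108} + 4294370 \cdot \frac{1}{723330} = - \frac{528649}{108} + \frac{429437}{72333} = - \frac{1414532923}{289332}$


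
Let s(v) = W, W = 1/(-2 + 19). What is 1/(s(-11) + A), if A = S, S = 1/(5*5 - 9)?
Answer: 272/33 ≈ 8.2424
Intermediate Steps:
W = 1/17 ≈ 0.058824
S = 1/16 (S = 1/(25 - 9) = 1/16 ≈ 0.062500)
s(v) = 1/17
A = 1/16 ≈ 0.062500
1/(s(-11) + A) = 1/(1/17 + 1/16) = 1/(33/272) = 272/33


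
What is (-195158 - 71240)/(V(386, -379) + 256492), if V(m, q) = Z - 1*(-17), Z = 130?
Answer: -266398/256639 ≈ -1.0380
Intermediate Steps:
V(m, q) = 147 (V(m, q) = 130 - 1*(-17) = 130 + 17 = 147)
(-195158 - 71240)/(V(386, -379) + 256492) = (-195158 - 71240)/(147 + 256492) = -266398/256639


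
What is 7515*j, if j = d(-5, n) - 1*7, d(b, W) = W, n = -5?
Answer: -90180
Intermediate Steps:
j = -12 (j = -5 - 1*7 = -5 - 7 = -12)
7515*j = 7515*(-12) = -90180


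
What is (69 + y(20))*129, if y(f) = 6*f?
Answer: 24381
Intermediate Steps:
(69 + y(20))*129 = (69 + 6*20)*129 = (69 + 120)*129 = 189*129 = 24381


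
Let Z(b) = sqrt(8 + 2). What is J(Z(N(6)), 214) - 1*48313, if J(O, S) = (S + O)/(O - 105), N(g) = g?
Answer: -106438035/2203 - 319*sqrt(10)/11015 ≈ -48315.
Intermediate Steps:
Z(b) = sqrt(10)
J(O, S) = (O + S)/(-105 + O)
J(Z(N(6)), 214) - 1*48313 = (sqrt(10) + 214)/(-105 + sqrt(10)) - 1*48313 = (214 + sqrt(10))/(-105 + sqrt(10)) - 48313 = -48313 + (214 + sqrt(10))/(-105 + sqrt(10))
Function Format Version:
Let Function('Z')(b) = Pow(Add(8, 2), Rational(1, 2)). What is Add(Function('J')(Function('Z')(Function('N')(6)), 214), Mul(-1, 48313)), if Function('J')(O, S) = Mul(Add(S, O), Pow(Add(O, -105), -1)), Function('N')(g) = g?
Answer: Add(Rational(-106438035, 2203), Mul(Rational(-319, 11015), Pow(10, Rational(1, 2)))) ≈ -48315.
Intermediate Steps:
Function('Z')(b) = Pow(10, Rational(1, 2))
Function('J')(O, S) = Mul(Pow(Add(-105, O), -1), Add(O, S)) (Function('J')(O, S) = Mul(Add(O, S), Pow(Add(-105, O), -1)) = Mul(Pow(Add(-105, O), -1), Add(O, S)))
Add(Function('J')(Function('Z')(Function('N')(6)), 214), Mul(-1, 48313)) = Add(Mul(Pow(Add(-105, Pow(10, Rational(1, 2))), -1), Add(Pow(10, Rational(1, 2)), 214)), Mul(-1, 48313)) = Add(Mul(Pow(Add(-105, Pow(10, Rational(1, 2))), -1), Add(214, Pow(10, Rational(1, 2)))), -48313) = Add(-48313, Mul(Pow(Add(-105, Pow(10, Rational(1, 2))), -1), Add(214, Pow(10, Rational(1, 2)))))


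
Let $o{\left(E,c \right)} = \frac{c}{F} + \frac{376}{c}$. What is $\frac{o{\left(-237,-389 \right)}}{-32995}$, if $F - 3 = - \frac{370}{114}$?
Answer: $- \frac{8620033}{179690770} \approx -0.047971$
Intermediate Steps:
$F = - \frac{14}{57}$ ($F = 3 - \frac{370}{114} = 3 - \frac{185}{57} = - \frac{14}{57} \approx -0.24561$)
$o{\left(E,c \right)} = \frac{376}{c} - \frac{57 c}{14}$ ($o{\left(E,c \right)} = \frac{c}{- \frac{14}{57}} + \frac{376}{c} = c \left(- \frac{57}{14}\right) + \frac{376}{c} = - \frac{57 c}{14} + \frac{376}{c} = \frac{376}{c} - \frac{57 c}{14}$)
$\frac{o{\left(-237,-389 \right)}}{-32995} = \frac{\frac{376}{-389} - - \frac{22173}{14}}{-32995} = \left(376 \left(- \frac{1}{389}\right) + \frac{22173}{14}\right) \left(- \frac{1}{32995}\right) = \left(- \frac{376}{389} + \frac{22173}{14}\right) \left(- \frac{1}{32995}\right) = \frac{8620033}{5446} \left(- \frac{1}{32995}\right) = - \frac{8620033}{179690770}$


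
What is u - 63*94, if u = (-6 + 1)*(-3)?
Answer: -5907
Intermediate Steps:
u = 15 (u = -5*(-3) = 15)
u - 63*94 = 15 - 63*94 = 15 - 5922 = -5907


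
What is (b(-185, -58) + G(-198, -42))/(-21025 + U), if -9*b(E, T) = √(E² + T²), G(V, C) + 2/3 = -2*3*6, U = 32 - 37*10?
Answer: 110/64089 + √37589/192267 ≈ 0.0027247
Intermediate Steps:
U = -338 (U = 32 - 370 = -338)
G(V, C) = -110/3 (G(V, C) = -⅔ - 2*3*6 = -⅔ - 6*6 = -⅔ - 36 = -110/3)
b(E, T) = -√(E² + T²)/9
(b(-185, -58) + G(-198, -42))/(-21025 + U) = (-√((-185)² + (-58)²)/9 - 110/3)/(-21025 - 338) = (-√(34225 + 3364)/9 - 110/3)/(-21363) = (-√37589/9 - 110/3)*(-1/21363) = (-110/3 - √37589/9)*(-1/21363) = 110/64089 + √37589/192267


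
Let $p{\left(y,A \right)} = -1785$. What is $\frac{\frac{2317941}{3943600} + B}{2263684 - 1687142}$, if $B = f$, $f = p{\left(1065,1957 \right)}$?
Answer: $- \frac{7037008059}{2273651031200} \approx -0.003095$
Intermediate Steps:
$f = -1785$
$B = -1785$
$\frac{\frac{2317941}{3943600} + B}{2263684 - 1687142} = \frac{\frac{2317941}{3943600} - 1785}{2263684 - 1687142} = \frac{2317941 \cdot \frac{1}{3943600} - 1785}{576542} = \left(\frac{2317941}{3943600} - 1785\right) \frac{1}{576542} = \left(- \frac{7037008059}{3943600}\right) \frac{1}{576542} = - \frac{7037008059}{2273651031200}$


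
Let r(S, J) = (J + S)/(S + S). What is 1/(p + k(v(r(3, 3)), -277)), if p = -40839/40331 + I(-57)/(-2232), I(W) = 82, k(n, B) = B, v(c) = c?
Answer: -1451916/403704277 ≈ -0.0035965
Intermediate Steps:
r(S, J) = (J + S)/(2*S) (r(S, J) = (J + S)/((2*S)) = (J + S)*(1/(2*S)) = (J + S)/(2*S))
p = -1523545/1451916 (p = -40839/40331 + 82/(-2232) = -40839*1/40331 + 82*(-1/2232) = -40839/40331 - 41/1116 = -1523545/1451916 ≈ -1.0493)
1/(p + k(v(r(3, 3)), -277)) = 1/(-1523545/1451916 - 277) = 1/(-403704277/1451916) = -1451916/403704277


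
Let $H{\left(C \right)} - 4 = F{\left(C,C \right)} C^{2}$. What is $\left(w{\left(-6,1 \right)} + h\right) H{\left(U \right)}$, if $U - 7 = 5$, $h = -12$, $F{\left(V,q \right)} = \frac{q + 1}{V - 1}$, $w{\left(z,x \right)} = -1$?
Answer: $- \frac{24908}{11} \approx -2264.4$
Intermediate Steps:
$F{\left(V,q \right)} = \frac{1 + q}{-1 + V}$
$U = 12$ ($U = 7 + 5 = 12$)
$H{\left(C \right)} = 4 + \frac{C^{2} \left(1 + C\right)}{-1 + C}$ ($H{\left(C \right)} = 4 + \frac{1 + C}{-1 + C} C^{2} = 4 + \frac{C^{2} \left(1 + C\right)}{-1 + C}$)
$\left(w{\left(-6,1 \right)} + h\right) H{\left(U \right)} = \left(-1 - 12\right) \frac{-4 + 4 \cdot 12 + 12^{2} \left(1 + 12\right)}{-1 + 12} = - 13 \frac{-4 + 48 + 144 \cdot 13}{11} = - 13 \frac{-4 + 48 + 1872}{11} = - 13 \cdot \frac{1}{11} \cdot 1916 = \left(-13\right) \frac{1916}{11} = - \frac{24908}{11}$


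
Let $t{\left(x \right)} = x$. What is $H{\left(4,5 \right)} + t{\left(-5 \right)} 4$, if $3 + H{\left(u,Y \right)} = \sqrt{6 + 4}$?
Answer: $-23 + \sqrt{10} \approx -19.838$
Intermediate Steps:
$H{\left(u,Y \right)} = -3 + \sqrt{10}$ ($H{\left(u,Y \right)} = -3 + \sqrt{6 + 4} = -3 + \sqrt{10}$)
$H{\left(4,5 \right)} + t{\left(-5 \right)} 4 = \left(-3 + \sqrt{10}\right) - 20 = -23 + \sqrt{10}$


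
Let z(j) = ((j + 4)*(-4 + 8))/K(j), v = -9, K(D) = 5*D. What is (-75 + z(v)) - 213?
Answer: -2588/9 ≈ -287.56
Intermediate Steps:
z(j) = (16 + 4*j)/(5*j) (z(j) = ((j + 4)*(-4 + 8))/((5*j)) = ((4 + j)*4)*(1/(5*j)) = (16 + 4*j)*(1/(5*j)) = (16 + 4*j)/(5*j))
(-75 + z(v)) - 213 = (-75 + (⅘)*(4 - 9)/(-9)) - 213 = (-75 + (⅘)*(-⅑)*(-5)) - 213 = (-75 + 4/9) - 213 = -671/9 - 213 = -2588/9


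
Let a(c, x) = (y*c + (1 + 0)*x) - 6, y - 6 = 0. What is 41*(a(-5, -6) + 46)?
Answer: 164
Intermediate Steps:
y = 6 (y = 6 + 0 = 6)
a(c, x) = -6 + x + 6*c (a(c, x) = (6*c + (1 + 0)*x) - 6 = (6*c + 1*x) - 6 = (6*c + x) - 6 = (x + 6*c) - 6 = -6 + x + 6*c)
41*(a(-5, -6) + 46) = 41*((-6 - 6 + 6*(-5)) + 46) = 41*((-6 - 6 - 30) + 46) = 41*(-42 + 46) = 41*4 = 164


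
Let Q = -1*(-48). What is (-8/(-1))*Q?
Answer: 384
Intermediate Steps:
Q = 48
(-8/(-1))*Q = -8/(-1)*48 = -8*(-1)*48 = 8*48 = 384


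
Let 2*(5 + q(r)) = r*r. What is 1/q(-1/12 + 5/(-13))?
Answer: -48672/238031 ≈ -0.20448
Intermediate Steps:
q(r) = -5 + r²/2 (q(r) = -5 + (r*r)/2 = -5 + r²/2)
1/q(-1/12 + 5/(-13)) = 1/(-5 + (-1/12 + 5/(-13))²/2) = 1/(-5 + (-1*1/12 + 5*(-1/13))²/2) = 1/(-5 + (-1/12 - 5/13)²/2) = 1/(-5 + (-73/156)²/2) = 1/(-5 + (½)*(5329/24336)) = 1/(-5 + 5329/48672) = 1/(-238031/48672) = -48672/238031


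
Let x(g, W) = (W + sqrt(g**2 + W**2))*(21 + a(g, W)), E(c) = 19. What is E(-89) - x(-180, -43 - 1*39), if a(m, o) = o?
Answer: -4983 + 122*sqrt(9781) ≈ 7082.7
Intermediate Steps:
x(g, W) = (21 + W)*(W + sqrt(W**2 + g**2)) (x(g, W) = (W + sqrt(g**2 + W**2))*(21 + W) = (W + sqrt(W**2 + g**2))*(21 + W) = (21 + W)*(W + sqrt(W**2 + g**2)))
E(-89) - x(-180, -43 - 1*39) = 19 - ((-43 - 1*39)**2 + 21*(-43 - 1*39) + 21*sqrt((-43 - 1*39)**2 + (-180)**2) + (-43 - 1*39)*sqrt((-43 - 1*39)**2 + (-180)**2)) = 19 - ((-43 - 39)**2 + 21*(-43 - 39) + 21*sqrt((-43 - 39)**2 + 32400) + (-43 - 39)*sqrt((-43 - 39)**2 + 32400)) = 19 - ((-82)**2 + 21*(-82) + 21*sqrt((-82)**2 + 32400) - 82*sqrt((-82)**2 + 32400)) = 19 - (6724 - 1722 + 21*sqrt(6724 + 32400) - 82*sqrt(6724 + 32400)) = 19 - (6724 - 1722 + 21*sqrt(39124) - 164*sqrt(9781)) = 19 - (6724 - 1722 + 21*(2*sqrt(9781)) - 164*sqrt(9781)) = 19 - (6724 - 1722 + 42*sqrt(9781) - 164*sqrt(9781)) = 19 - (5002 - 122*sqrt(9781)) = 19 + (-5002 + 122*sqrt(9781)) = -4983 + 122*sqrt(9781)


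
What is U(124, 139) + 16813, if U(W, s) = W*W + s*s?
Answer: 51510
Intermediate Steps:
U(W, s) = W² + s²
U(124, 139) + 16813 = (124² + 139²) + 16813 = (15376 + 19321) + 16813 = 34697 + 16813 = 51510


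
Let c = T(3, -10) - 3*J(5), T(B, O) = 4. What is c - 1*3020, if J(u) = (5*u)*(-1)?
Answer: -2941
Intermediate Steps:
J(u) = -5*u
c = 79 (c = 4 - (-15)*5 = 4 - 3*(-25) = 4 + 75 = 79)
c - 1*3020 = 79 - 1*3020 = 79 - 3020 = -2941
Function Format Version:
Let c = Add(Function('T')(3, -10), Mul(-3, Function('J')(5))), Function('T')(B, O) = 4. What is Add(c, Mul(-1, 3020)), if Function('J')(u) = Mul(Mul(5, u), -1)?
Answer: -2941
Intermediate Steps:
Function('J')(u) = Mul(-5, u)
c = 79 (c = Add(4, Mul(-3, Mul(-5, 5))) = Add(4, Mul(-3, -25)) = Add(4, 75) = 79)
Add(c, Mul(-1, 3020)) = Add(79, Mul(-1, 3020)) = Add(79, -3020) = -2941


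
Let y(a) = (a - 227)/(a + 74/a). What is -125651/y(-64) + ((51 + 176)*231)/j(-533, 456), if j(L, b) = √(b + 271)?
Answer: -87327445/3104 + 52437*√727/727 ≈ -26189.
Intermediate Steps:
j(L, b) = √(271 + b)
y(a) = (-227 + a)/(a + 74/a)
-125651/y(-64) + ((51 + 176)*231)/j(-533, 456) = -125651*(-(74 + (-64)²)/(64*(-227 - 64))) + ((51 + 176)*231)/(√(271 + 456)) = -125651/((-64*(-291)/(74 + 4096))) + (227*231)/(√727) = -125651/((-64*(-291)/4170)) + 52437*(√727/727) = -125651/((-64*1/4170*(-291))) + 52437*√727/727 = -125651/3104/695 + 52437*√727/727 = -125651*695/3104 + 52437*√727/727 = -87327445/3104 + 52437*√727/727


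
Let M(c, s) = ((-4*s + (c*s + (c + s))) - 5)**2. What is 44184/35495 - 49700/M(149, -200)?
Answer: 9325157022881/7491673518080 ≈ 1.2447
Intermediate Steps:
M(c, s) = (-5 + c - 3*s + c*s)**2 (M(c, s) = ((-4*s + (c + s + c*s)) - 5)**2 = ((c - 3*s + c*s) - 5)**2 = (-5 + c - 3*s + c*s)**2)
44184/35495 - 49700/M(149, -200) = 44184/35495 - 49700/(-5 + 149 - 3*(-200) + 149*(-200))**2 = 44184*(1/35495) - 49700/(-5 + 149 + 600 - 29800)**2 = 44184/35495 - 49700/((-29056)**2) = 44184/35495 - 49700/844251136 = 44184/35495 - 49700*1/844251136 = 44184/35495 - 12425/211062784 = 9325157022881/7491673518080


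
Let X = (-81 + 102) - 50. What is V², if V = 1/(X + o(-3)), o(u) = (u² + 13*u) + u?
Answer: 1/3844 ≈ 0.00026015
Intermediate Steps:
o(u) = u² + 14*u
X = -29 (X = 21 - 50 = -29)
V = -1/62 (V = 1/(-29 - 3*(14 - 3)) = 1/(-29 - 3*11) = 1/(-29 - 33) = 1/(-62) = -1/62 ≈ -0.016129)
V² = (-1/62)² = 1/3844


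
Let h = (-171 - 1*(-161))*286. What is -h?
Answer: 2860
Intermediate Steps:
h = -2860 (h = (-171 + 161)*286 = -10*286 = -2860)
-h = -1*(-2860) = 2860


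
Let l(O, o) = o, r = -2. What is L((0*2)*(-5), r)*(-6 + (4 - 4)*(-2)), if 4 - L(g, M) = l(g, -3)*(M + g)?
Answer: 12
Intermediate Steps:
L(g, M) = 4 + 3*M + 3*g (L(g, M) = 4 - (-3)*(M + g) = 4 - (-3*M - 3*g) = 4 + (3*M + 3*g) = 4 + 3*M + 3*g)
L((0*2)*(-5), r)*(-6 + (4 - 4)*(-2)) = (4 + 3*(-2) + 3*((0*2)*(-5)))*(-6 + (4 - 4)*(-2)) = (4 - 6 + 3*(0*(-5)))*(-6 + 0*(-2)) = (4 - 6 + 3*0)*(-6 + 0) = (4 - 6 + 0)*(-6) = -2*(-6) = 12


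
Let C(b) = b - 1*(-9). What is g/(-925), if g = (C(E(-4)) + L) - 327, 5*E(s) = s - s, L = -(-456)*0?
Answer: 318/925 ≈ 0.34378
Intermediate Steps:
L = 0 (L = -114*0 = 0)
E(s) = 0 (E(s) = (s - s)/5 = (⅕)*0 = 0)
C(b) = 9 + b (C(b) = b + 9 = 9 + b)
g = -318 (g = ((9 + 0) + 0) - 327 = (9 + 0) - 327 = 9 - 327 = -318)
g/(-925) = -318/(-925) = -318*(-1/925) = 318/925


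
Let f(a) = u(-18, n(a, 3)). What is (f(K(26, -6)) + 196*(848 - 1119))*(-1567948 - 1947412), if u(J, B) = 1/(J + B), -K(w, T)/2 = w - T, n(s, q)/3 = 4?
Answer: 560167342960/3 ≈ 1.8672e+11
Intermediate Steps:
n(s, q) = 12 (n(s, q) = 3*4 = 12)
K(w, T) = -2*w + 2*T (K(w, T) = -2*(w - T) = -2*w + 2*T)
u(J, B) = 1/(B + J)
f(a) = -⅙ (f(a) = 1/(12 - 18) = 1/(-6) = -⅙)
(f(K(26, -6)) + 196*(848 - 1119))*(-1567948 - 1947412) = (-⅙ + 196*(848 - 1119))*(-1567948 - 1947412) = (-⅙ + 196*(-271))*(-3515360) = (-⅙ - 53116)*(-3515360) = -318697/6*(-3515360) = 560167342960/3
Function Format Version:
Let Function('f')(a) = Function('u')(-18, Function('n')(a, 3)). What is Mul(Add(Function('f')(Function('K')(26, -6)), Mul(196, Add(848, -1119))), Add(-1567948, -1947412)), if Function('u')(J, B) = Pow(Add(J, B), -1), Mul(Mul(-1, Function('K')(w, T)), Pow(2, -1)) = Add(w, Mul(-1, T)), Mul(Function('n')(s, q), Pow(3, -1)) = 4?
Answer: Rational(560167342960, 3) ≈ 1.8672e+11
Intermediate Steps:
Function('n')(s, q) = 12 (Function('n')(s, q) = Mul(3, 4) = 12)
Function('K')(w, T) = Add(Mul(-2, w), Mul(2, T)) (Function('K')(w, T) = Mul(-2, Add(w, Mul(-1, T))) = Add(Mul(-2, w), Mul(2, T)))
Function('u')(J, B) = Pow(Add(B, J), -1)
Function('f')(a) = Rational(-1, 6) (Function('f')(a) = Pow(Add(12, -18), -1) = Pow(-6, -1) = Rational(-1, 6))
Mul(Add(Function('f')(Function('K')(26, -6)), Mul(196, Add(848, -1119))), Add(-1567948, -1947412)) = Mul(Add(Rational(-1, 6), Mul(196, Add(848, -1119))), Add(-1567948, -1947412)) = Mul(Add(Rational(-1, 6), Mul(196, -271)), -3515360) = Mul(Add(Rational(-1, 6), -53116), -3515360) = Mul(Rational(-318697, 6), -3515360) = Rational(560167342960, 3)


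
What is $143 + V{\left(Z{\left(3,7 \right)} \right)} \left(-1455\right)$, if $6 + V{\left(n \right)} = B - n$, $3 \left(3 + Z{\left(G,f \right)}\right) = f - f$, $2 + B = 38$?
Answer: $-47872$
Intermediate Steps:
$B = 36$ ($B = -2 + 38 = 36$)
$Z{\left(G,f \right)} = -3$ ($Z{\left(G,f \right)} = -3 + \frac{f - f}{3} = -3 + \frac{1}{3} \cdot 0 = -3 + 0 = -3$)
$V{\left(n \right)} = 30 - n$ ($V{\left(n \right)} = -6 - \left(-36 + n\right) = 30 - n$)
$143 + V{\left(Z{\left(3,7 \right)} \right)} \left(-1455\right) = 143 + \left(30 - -3\right) \left(-1455\right) = 143 + \left(30 + 3\right) \left(-1455\right) = 143 + 33 \left(-1455\right) = 143 - 48015 = -47872$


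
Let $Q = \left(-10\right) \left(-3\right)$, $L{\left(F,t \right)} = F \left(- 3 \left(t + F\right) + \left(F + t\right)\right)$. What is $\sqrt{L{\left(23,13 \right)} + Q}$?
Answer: $i \sqrt{1626} \approx 40.324 i$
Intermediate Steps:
$L{\left(F,t \right)} = F \left(- 2 F - 2 t\right)$ ($L{\left(F,t \right)} = F \left(- 3 \left(F + t\right) + \left(F + t\right)\right) = F \left(\left(- 3 F - 3 t\right) + \left(F + t\right)\right) = F \left(- 2 F - 2 t\right)$)
$Q = 30$
$\sqrt{L{\left(23,13 \right)} + Q} = \sqrt{\left(-2\right) 23 \left(23 + 13\right) + 30} = \sqrt{\left(-2\right) 23 \cdot 36 + 30} = \sqrt{-1656 + 30} = \sqrt{-1626} = i \sqrt{1626}$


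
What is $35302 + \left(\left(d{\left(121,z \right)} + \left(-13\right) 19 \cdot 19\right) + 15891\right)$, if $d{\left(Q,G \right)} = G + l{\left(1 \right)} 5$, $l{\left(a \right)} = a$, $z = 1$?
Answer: $46506$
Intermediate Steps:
$d{\left(Q,G \right)} = 5 + G$ ($d{\left(Q,G \right)} = G + 1 \cdot 5 = G + 5 = 5 + G$)
$35302 + \left(\left(d{\left(121,z \right)} + \left(-13\right) 19 \cdot 19\right) + 15891\right) = 35302 + \left(\left(\left(5 + 1\right) + \left(-13\right) 19 \cdot 19\right) + 15891\right) = 35302 + \left(\left(6 - 4693\right) + 15891\right) = 35302 + \left(-4687 + 15891\right) = 35302 + 11204 = 46506$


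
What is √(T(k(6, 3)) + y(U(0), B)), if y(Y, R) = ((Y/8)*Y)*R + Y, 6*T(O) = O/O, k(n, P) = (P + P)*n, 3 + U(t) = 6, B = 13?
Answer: √2562/12 ≈ 4.2180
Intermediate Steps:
U(t) = 3 (U(t) = -3 + 6 = 3)
k(n, P) = 2*P*n (k(n, P) = (2*P)*n = 2*P*n)
T(O) = ⅙ (T(O) = (O/O)/6 = (⅙)*1 = ⅙)
y(Y, R) = Y + R*Y²/8 (y(Y, R) = ((Y*(⅛))*Y)*R + Y = ((Y/8)*Y)*R + Y = (Y²/8)*R + Y = R*Y²/8 + Y = Y + R*Y²/8)
√(T(k(6, 3)) + y(U(0), B)) = √(⅙ + (⅛)*3*(8 + 13*3)) = √(⅙ + (⅛)*3*(8 + 39)) = √(⅙ + (⅛)*3*47) = √(⅙ + 141/8) = √(427/24) = √2562/12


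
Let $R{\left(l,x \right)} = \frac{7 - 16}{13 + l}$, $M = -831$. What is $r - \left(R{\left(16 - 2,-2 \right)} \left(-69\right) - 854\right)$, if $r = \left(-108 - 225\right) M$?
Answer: $277554$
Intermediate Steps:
$r = 276723$ ($r = \left(-108 - 225\right) \left(-831\right) = \left(-333\right) \left(-831\right) = 276723$)
$R{\left(l,x \right)} = - \frac{9}{13 + l}$
$r - \left(R{\left(16 - 2,-2 \right)} \left(-69\right) - 854\right) = 276723 - \left(- \frac{9}{13 + \left(16 - 2\right)} \left(-69\right) - 854\right) = 276723 - \left(- \frac{9}{13 + 14} \left(-69\right) - 854\right) = 276723 - \left(- \frac{9}{27} \left(-69\right) - 854\right) = 276723 - \left(\left(-9\right) \frac{1}{27} \left(-69\right) - 854\right) = 276723 - \left(\left(- \frac{1}{3}\right) \left(-69\right) - 854\right) = 276723 - \left(23 - 854\right) = 276723 - -831 = 276723 + 831 = 277554$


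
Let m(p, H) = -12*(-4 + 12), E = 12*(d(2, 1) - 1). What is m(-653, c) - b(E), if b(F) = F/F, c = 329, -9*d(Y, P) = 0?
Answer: -97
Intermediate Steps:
d(Y, P) = 0 (d(Y, P) = -⅑*0 = 0)
E = -12 (E = 12*(0 - 1) = 12*(-1) = -12)
b(F) = 1
m(p, H) = -96 (m(p, H) = -12*8 = -96)
m(-653, c) - b(E) = -96 - 1*1 = -96 - 1 = -97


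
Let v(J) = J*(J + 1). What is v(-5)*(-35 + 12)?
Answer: -460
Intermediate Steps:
v(J) = J*(1 + J)
v(-5)*(-35 + 12) = (-5*(1 - 5))*(-35 + 12) = -5*(-4)*(-23) = 20*(-23) = -460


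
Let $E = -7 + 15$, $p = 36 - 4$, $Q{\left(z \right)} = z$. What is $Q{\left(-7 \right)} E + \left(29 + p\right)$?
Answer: $5$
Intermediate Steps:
$p = 32$
$E = 8$
$Q{\left(-7 \right)} E + \left(29 + p\right) = \left(-7\right) 8 + \left(29 + 32\right) = -56 + 61 = 5$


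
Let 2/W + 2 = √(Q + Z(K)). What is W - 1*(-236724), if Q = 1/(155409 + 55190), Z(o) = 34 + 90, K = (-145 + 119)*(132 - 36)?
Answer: 5982461600240/25271881 + 2*√5499640621923/25271881 ≈ 2.3672e+5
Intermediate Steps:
K = -2496 (K = -26*96 = -2496)
Z(o) = 124
Q = 1/210599 ≈ 4.7484e-6
W = 2/(-2 + √5499640621923/210599) (W = 2/(-2 + √(1/210599 + 124)) = 2/(-2 + √(26114277/210599)) = 2/(-2 + √5499640621923/210599) ≈ 0.21893)
W - 1*(-236724) = (842396/25271881 + 2*√5499640621923/25271881) - 1*(-236724) = (842396/25271881 + 2*√5499640621923/25271881) + 236724 = 5982461600240/25271881 + 2*√5499640621923/25271881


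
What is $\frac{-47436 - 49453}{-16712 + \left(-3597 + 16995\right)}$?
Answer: $\frac{96889}{3314} \approx 29.236$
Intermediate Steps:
$\frac{-47436 - 49453}{-16712 + \left(-3597 + 16995\right)} = - \frac{96889}{-16712 + 13398} = - \frac{96889}{-3314} = \left(-96889\right) \left(- \frac{1}{3314}\right) = \frac{96889}{3314}$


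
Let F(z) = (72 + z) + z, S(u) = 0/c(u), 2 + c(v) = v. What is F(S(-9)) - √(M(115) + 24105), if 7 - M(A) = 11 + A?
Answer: 72 - √23986 ≈ -82.874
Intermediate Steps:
c(v) = -2 + v
M(A) = -4 - A (M(A) = 7 - (11 + A) = 7 + (-11 - A) = -4 - A)
S(u) = 0 (S(u) = 0/(-2 + u) = 0)
F(z) = 72 + 2*z
F(S(-9)) - √(M(115) + 24105) = (72 + 2*0) - √((-4 - 1*115) + 24105) = (72 + 0) - √((-4 - 115) + 24105) = 72 - √(-119 + 24105) = 72 - √23986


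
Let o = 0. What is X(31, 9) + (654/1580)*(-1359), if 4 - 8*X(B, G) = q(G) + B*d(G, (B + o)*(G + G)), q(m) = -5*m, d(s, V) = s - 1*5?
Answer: -1807197/3160 ≈ -571.90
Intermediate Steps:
d(s, V) = -5 + s (d(s, V) = s - 5 = -5 + s)
X(B, G) = ½ + 5*G/8 - B*(-5 + G)/8 (X(B, G) = ½ - (-5*G + B*(-5 + G))/8 = ½ + (5*G/8 - B*(-5 + G)/8) = ½ + 5*G/8 - B*(-5 + G)/8)
X(31, 9) + (654/1580)*(-1359) = (½ + (5/8)*9 - ⅛*31*(-5 + 9)) + (654/1580)*(-1359) = (½ + 45/8 - ⅛*31*4) + (654*(1/1580))*(-1359) = (½ + 45/8 - 31/2) + (327/790)*(-1359) = -75/8 - 444393/790 = -1807197/3160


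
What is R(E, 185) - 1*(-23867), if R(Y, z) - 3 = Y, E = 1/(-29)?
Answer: 692229/29 ≈ 23870.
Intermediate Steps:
E = -1/29 ≈ -0.034483
R(Y, z) = 3 + Y
R(E, 185) - 1*(-23867) = (3 - 1/29) - 1*(-23867) = 86/29 + 23867 = 692229/29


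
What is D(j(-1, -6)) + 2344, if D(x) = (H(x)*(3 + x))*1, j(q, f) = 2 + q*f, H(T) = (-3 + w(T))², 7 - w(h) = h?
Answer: 2520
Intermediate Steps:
w(h) = 7 - h
H(T) = (4 - T)² (H(T) = (-3 + (7 - T))² = (4 - T)²)
j(q, f) = 2 + f*q
D(x) = (-4 + x)²*(3 + x) (D(x) = ((-4 + x)²*(3 + x))*1 = (-4 + x)²*(3 + x))
D(j(-1, -6)) + 2344 = (-4 + (2 - 6*(-1)))²*(3 + (2 - 6*(-1))) + 2344 = (-4 + (2 + 6))²*(3 + (2 + 6)) + 2344 = (-4 + 8)²*(3 + 8) + 2344 = 4²*11 + 2344 = 16*11 + 2344 = 176 + 2344 = 2520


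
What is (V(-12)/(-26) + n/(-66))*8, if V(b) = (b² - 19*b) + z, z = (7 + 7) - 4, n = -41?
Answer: -48292/429 ≈ -112.57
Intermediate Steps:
z = 10 (z = 14 - 4 = 10)
V(b) = 10 + b² - 19*b (V(b) = (b² - 19*b) + 10 = 10 + b² - 19*b)
(V(-12)/(-26) + n/(-66))*8 = ((10 + (-12)² - 19*(-12))/(-26) - 41/(-66))*8 = ((10 + 144 + 228)*(-1/26) - 41*(-1/66))*8 = (382*(-1/26) + 41/66)*8 = (-191/13 + 41/66)*8 = -12073/858*8 = -48292/429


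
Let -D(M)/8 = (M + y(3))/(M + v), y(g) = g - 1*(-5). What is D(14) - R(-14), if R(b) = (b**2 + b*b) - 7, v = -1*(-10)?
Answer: -1177/3 ≈ -392.33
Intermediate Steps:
v = 10
y(g) = 5 + g (y(g) = g + 5 = 5 + g)
D(M) = -8*(8 + M)/(10 + M) (D(M) = -8*(M + (5 + 3))/(M + 10) = -8*(M + 8)/(10 + M) = -8*(8 + M)/(10 + M))
R(b) = -7 + 2*b**2 (R(b) = (b**2 + b**2) - 7 = 2*b**2 - 7 = -7 + 2*b**2)
D(14) - R(-14) = 8*(-8 - 1*14)/(10 + 14) - (-7 + 2*(-14)**2) = 8*(-8 - 14)/24 - (-7 + 2*196) = 8*(1/24)*(-22) - (-7 + 392) = -22/3 - 1*385 = -22/3 - 385 = -1177/3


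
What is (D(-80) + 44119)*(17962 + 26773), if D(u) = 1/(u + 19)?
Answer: 120393426630/61 ≈ 1.9737e+9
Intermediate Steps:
D(u) = 1/(19 + u)
(D(-80) + 44119)*(17962 + 26773) = (1/(19 - 80) + 44119)*(17962 + 26773) = (1/(-61) + 44119)*44735 = (-1/61 + 44119)*44735 = (2691258/61)*44735 = 120393426630/61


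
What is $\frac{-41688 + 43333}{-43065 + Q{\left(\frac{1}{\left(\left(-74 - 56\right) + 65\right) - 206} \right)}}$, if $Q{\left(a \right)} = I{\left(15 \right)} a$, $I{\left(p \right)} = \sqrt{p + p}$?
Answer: $- \frac{346846787595}{9080216965213} + \frac{89159 \sqrt{30}}{27240650895639} \approx -0.038198$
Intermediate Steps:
$I{\left(p \right)} = \sqrt{2} \sqrt{p}$ ($I{\left(p \right)} = \sqrt{2 p} = \sqrt{2} \sqrt{p}$)
$Q{\left(a \right)} = a \sqrt{30}$ ($Q{\left(a \right)} = \sqrt{2} \sqrt{15} a = \sqrt{30} a = a \sqrt{30}$)
$\frac{-41688 + 43333}{-43065 + Q{\left(\frac{1}{\left(\left(-74 - 56\right) + 65\right) - 206} \right)}} = \frac{-41688 + 43333}{-43065 + \frac{\sqrt{30}}{\left(\left(-74 - 56\right) + 65\right) - 206}} = \frac{1645}{-43065 + \frac{\sqrt{30}}{\left(-130 + 65\right) - 206}} = \frac{1645}{-43065 + \frac{\sqrt{30}}{-65 - 206}} = \frac{1645}{-43065 + \frac{\sqrt{30}}{-271}} = \frac{1645}{-43065 - \frac{\sqrt{30}}{271}}$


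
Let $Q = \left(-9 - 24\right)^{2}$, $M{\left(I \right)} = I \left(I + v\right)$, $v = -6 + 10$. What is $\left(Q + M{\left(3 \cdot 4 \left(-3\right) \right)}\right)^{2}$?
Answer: $5022081$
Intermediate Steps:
$v = 4$
$M{\left(I \right)} = I \left(4 + I\right)$ ($M{\left(I \right)} = I \left(I + 4\right) = I \left(4 + I\right)$)
$Q = 1089$ ($Q = \left(-9 - 24\right)^{2} = \left(-33\right)^{2} = 1089$)
$\left(Q + M{\left(3 \cdot 4 \left(-3\right) \right)}\right)^{2} = \left(1089 + 3 \cdot 4 \left(-3\right) \left(4 + 3 \cdot 4 \left(-3\right)\right)\right)^{2} = \left(1089 + 12 \left(-3\right) \left(4 + 12 \left(-3\right)\right)\right)^{2} = \left(1089 - 36 \left(4 - 36\right)\right)^{2} = \left(1089 - -1152\right)^{2} = \left(1089 + 1152\right)^{2} = 2241^{2} = 5022081$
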